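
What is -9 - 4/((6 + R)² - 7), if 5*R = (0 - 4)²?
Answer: -17569/1941 ≈ -9.0515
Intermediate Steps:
R = 16/5 (R = (0 - 4)²/5 = (⅕)*(-4)² = (⅕)*16 = 16/5 ≈ 3.2000)
-9 - 4/((6 + R)² - 7) = -9 - 4/((6 + 16/5)² - 7) = -9 - 4/((46/5)² - 7) = -9 - 4/(2116/25 - 7) = -9 - 4/1941/25 = -9 - 4*25/1941 = -9 - 100/1941 = -17569/1941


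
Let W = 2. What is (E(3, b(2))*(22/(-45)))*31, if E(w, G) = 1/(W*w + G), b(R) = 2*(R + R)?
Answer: -341/315 ≈ -1.0825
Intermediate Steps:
b(R) = 4*R (b(R) = 2*(2*R) = 4*R)
E(w, G) = 1/(G + 2*w) (E(w, G) = 1/(2*w + G) = 1/(G + 2*w))
(E(3, b(2))*(22/(-45)))*31 = ((22/(-45))/(4*2 + 2*3))*31 = ((22*(-1/45))/(8 + 6))*31 = (-22/45/14)*31 = ((1/14)*(-22/45))*31 = -11/315*31 = -341/315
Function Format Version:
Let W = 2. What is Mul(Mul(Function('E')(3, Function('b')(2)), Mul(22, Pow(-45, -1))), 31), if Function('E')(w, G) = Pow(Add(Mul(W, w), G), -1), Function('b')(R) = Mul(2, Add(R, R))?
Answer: Rational(-341, 315) ≈ -1.0825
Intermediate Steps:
Function('b')(R) = Mul(4, R) (Function('b')(R) = Mul(2, Mul(2, R)) = Mul(4, R))
Function('E')(w, G) = Pow(Add(G, Mul(2, w)), -1) (Function('E')(w, G) = Pow(Add(Mul(2, w), G), -1) = Pow(Add(G, Mul(2, w)), -1))
Mul(Mul(Function('E')(3, Function('b')(2)), Mul(22, Pow(-45, -1))), 31) = Mul(Mul(Pow(Add(Mul(4, 2), Mul(2, 3)), -1), Mul(22, Pow(-45, -1))), 31) = Mul(Mul(Pow(Add(8, 6), -1), Mul(22, Rational(-1, 45))), 31) = Mul(Mul(Pow(14, -1), Rational(-22, 45)), 31) = Mul(Mul(Rational(1, 14), Rational(-22, 45)), 31) = Mul(Rational(-11, 315), 31) = Rational(-341, 315)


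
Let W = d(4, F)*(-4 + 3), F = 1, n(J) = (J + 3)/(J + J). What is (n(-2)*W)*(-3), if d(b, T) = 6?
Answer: -9/2 ≈ -4.5000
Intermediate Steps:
n(J) = (3 + J)/(2*J) (n(J) = (3 + J)/((2*J)) = (3 + J)*(1/(2*J)) = (3 + J)/(2*J))
W = -6 (W = 6*(-4 + 3) = 6*(-1) = -6)
(n(-2)*W)*(-3) = (((1/2)*(3 - 2)/(-2))*(-6))*(-3) = (((1/2)*(-1/2)*1)*(-6))*(-3) = -1/4*(-6)*(-3) = (3/2)*(-3) = -9/2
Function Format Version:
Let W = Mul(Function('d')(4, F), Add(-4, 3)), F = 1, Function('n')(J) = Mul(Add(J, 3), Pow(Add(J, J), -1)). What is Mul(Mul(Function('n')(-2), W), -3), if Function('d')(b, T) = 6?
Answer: Rational(-9, 2) ≈ -4.5000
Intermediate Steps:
Function('n')(J) = Mul(Rational(1, 2), Pow(J, -1), Add(3, J)) (Function('n')(J) = Mul(Add(3, J), Pow(Mul(2, J), -1)) = Mul(Add(3, J), Mul(Rational(1, 2), Pow(J, -1))) = Mul(Rational(1, 2), Pow(J, -1), Add(3, J)))
W = -6 (W = Mul(6, Add(-4, 3)) = Mul(6, -1) = -6)
Mul(Mul(Function('n')(-2), W), -3) = Mul(Mul(Mul(Rational(1, 2), Pow(-2, -1), Add(3, -2)), -6), -3) = Mul(Mul(Mul(Rational(1, 2), Rational(-1, 2), 1), -6), -3) = Mul(Mul(Rational(-1, 4), -6), -3) = Mul(Rational(3, 2), -3) = Rational(-9, 2)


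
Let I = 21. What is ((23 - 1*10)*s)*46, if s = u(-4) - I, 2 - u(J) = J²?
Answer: -20930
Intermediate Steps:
u(J) = 2 - J²
s = -35 (s = (2 - 1*(-4)²) - 1*21 = (2 - 1*16) - 21 = (2 - 16) - 21 = -14 - 21 = -35)
((23 - 1*10)*s)*46 = ((23 - 1*10)*(-35))*46 = ((23 - 10)*(-35))*46 = (13*(-35))*46 = -455*46 = -20930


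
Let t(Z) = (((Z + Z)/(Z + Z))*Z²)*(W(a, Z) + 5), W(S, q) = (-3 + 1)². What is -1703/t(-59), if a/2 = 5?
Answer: -1703/31329 ≈ -0.054359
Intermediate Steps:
a = 10 (a = 2*5 = 10)
W(S, q) = 4 (W(S, q) = (-2)² = 4)
t(Z) = 9*Z² (t(Z) = (((Z + Z)/(Z + Z))*Z²)*(4 + 5) = (((2*Z)/((2*Z)))*Z²)*9 = (((2*Z)*(1/(2*Z)))*Z²)*9 = (1*Z²)*9 = Z²*9 = 9*Z²)
-1703/t(-59) = -1703/(9*(-59)²) = -1703/(9*3481) = -1703/31329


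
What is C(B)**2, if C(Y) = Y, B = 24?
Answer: 576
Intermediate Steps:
C(B)**2 = 24**2 = 576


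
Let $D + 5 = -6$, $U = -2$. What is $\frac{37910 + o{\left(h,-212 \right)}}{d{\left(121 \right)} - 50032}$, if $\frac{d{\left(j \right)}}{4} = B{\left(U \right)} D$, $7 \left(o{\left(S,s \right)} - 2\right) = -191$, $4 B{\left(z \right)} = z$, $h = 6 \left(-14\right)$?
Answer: $- \frac{265193}{350070} \approx -0.75754$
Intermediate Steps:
$h = -84$
$B{\left(z \right)} = \frac{z}{4}$
$o{\left(S,s \right)} = - \frac{177}{7}$ ($o{\left(S,s \right)} = 2 + \frac{1}{7} \left(-191\right) = 2 - \frac{191}{7} = - \frac{177}{7}$)
$D = -11$ ($D = -5 - 6 = -11$)
$d{\left(j \right)} = 22$ ($d{\left(j \right)} = 4 \cdot \frac{1}{4} \left(-2\right) \left(-11\right) = 4 \left(\left(- \frac{1}{2}\right) \left(-11\right)\right) = 4 \cdot \frac{11}{2} = 22$)
$\frac{37910 + o{\left(h,-212 \right)}}{d{\left(121 \right)} - 50032} = \frac{37910 - \frac{177}{7}}{22 - 50032} = \frac{265193}{7 \left(-50010\right)} = \frac{265193}{7} \left(- \frac{1}{50010}\right) = - \frac{265193}{350070}$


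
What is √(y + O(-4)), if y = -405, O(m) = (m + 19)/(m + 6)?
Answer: I*√1590/2 ≈ 19.937*I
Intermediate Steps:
O(m) = (19 + m)/(6 + m)
√(y + O(-4)) = √(-405 + (19 - 4)/(6 - 4)) = √(-405 + 15/2) = √(-795/2) = I*√1590/2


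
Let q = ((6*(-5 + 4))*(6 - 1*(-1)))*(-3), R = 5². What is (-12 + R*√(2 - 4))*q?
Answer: -1512 + 3150*I*√2 ≈ -1512.0 + 4454.8*I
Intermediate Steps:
R = 25
q = 126 (q = ((6*(-1))*(6 + 1))*(-3) = -6*7*(-3) = -42*(-3) = 126)
(-12 + R*√(2 - 4))*q = (-12 + 25*√(2 - 4))*126 = (-12 + 25*√(-2))*126 = (-12 + 25*(I*√2))*126 = (-12 + 25*I*√2)*126 = -1512 + 3150*I*√2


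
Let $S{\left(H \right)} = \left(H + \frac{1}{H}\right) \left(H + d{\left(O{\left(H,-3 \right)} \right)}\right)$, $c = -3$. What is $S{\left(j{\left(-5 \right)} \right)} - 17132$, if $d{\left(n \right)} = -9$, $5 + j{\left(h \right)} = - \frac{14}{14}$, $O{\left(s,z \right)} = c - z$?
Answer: $- \frac{34079}{2} \approx -17040.0$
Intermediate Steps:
$O{\left(s,z \right)} = -3 - z$
$j{\left(h \right)} = -6$ ($j{\left(h \right)} = -5 - \frac{14}{14} = -5 - 1 = -6$)
$S{\left(H \right)} = \left(-9 + H\right) \left(H + \frac{1}{H}\right)$ ($S{\left(H \right)} = \left(H + \frac{1}{H}\right) \left(H - 9\right) = \left(H + \frac{1}{H}\right) \left(-9 + H\right) = \left(-9 + H\right) \left(H + \frac{1}{H}\right)$)
$S{\left(j{\left(-5 \right)} \right)} - 17132 = \left(1 + \left(-6\right)^{2} - -54 - \frac{9}{-6}\right) - 17132 = \left(1 + 36 + 54 - - \frac{3}{2}\right) - 17132 = \left(1 + 36 + 54 + \frac{3}{2}\right) - 17132 = \frac{185}{2} - 17132 = - \frac{34079}{2}$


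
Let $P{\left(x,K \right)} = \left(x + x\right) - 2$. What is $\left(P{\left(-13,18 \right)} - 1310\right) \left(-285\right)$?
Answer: $381330$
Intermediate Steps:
$P{\left(x,K \right)} = -2 + 2 x$ ($P{\left(x,K \right)} = 2 x - 2 = -2 + 2 x$)
$\left(P{\left(-13,18 \right)} - 1310\right) \left(-285\right) = \left(\left(-2 + 2 \left(-13\right)\right) - 1310\right) \left(-285\right) = \left(\left(-2 - 26\right) - 1310\right) \left(-285\right) = \left(-28 - 1310\right) \left(-285\right) = \left(-1338\right) \left(-285\right) = 381330$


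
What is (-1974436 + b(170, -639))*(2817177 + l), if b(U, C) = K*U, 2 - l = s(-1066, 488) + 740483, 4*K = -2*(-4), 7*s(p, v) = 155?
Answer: -28696874882832/7 ≈ -4.0996e+12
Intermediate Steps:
s(p, v) = 155/7 (s(p, v) = (⅐)*155 = 155/7)
K = 2 (K = (-2*(-4))/4 = (¼)*8 = 2)
l = -5183522/7 (l = 2 - (155/7 + 740483) = 2 - 1*5183536/7 = 2 - 5183536/7 = -5183522/7 ≈ -7.4050e+5)
b(U, C) = 2*U
(-1974436 + b(170, -639))*(2817177 + l) = (-1974436 + 2*170)*(2817177 - 5183522/7) = (-1974436 + 340)*(14536717/7) = -1974096*14536717/7 = -28696874882832/7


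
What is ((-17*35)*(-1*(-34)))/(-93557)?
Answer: 20230/93557 ≈ 0.21623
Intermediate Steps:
((-17*35)*(-1*(-34)))/(-93557) = -595*34*(-1/93557) = -20230*(-1/93557) = 20230/93557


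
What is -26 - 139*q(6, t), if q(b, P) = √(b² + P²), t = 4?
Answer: -26 - 278*√13 ≈ -1028.3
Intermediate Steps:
q(b, P) = √(P² + b²)
-26 - 139*q(6, t) = -26 - 139*√(4² + 6²) = -26 - 139*√(16 + 36) = -26 - 278*√13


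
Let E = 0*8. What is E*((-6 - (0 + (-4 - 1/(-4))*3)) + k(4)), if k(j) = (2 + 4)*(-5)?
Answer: 0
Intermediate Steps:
E = 0
k(j) = -30 (k(j) = 6*(-5) = -30)
E*((-6 - (0 + (-4 - 1/(-4))*3)) + k(4)) = 0*((-6 - (0 + (-4 - 1/(-4))*3)) - 30) = 0*((-6 - (0 + (-4 - 1*(-¼))*3)) - 30) = 0*((-6 - (0 + (-4 + ¼)*3)) - 30) = 0*((-6 - (0 - 15/4*3)) - 30) = 0*((-6 - (0 - 45/4)) - 30) = 0*((-6 - 1*(-45/4)) - 30) = 0*((-6 + 45/4) - 30) = 0*(21/4 - 30) = 0*(-99/4) = 0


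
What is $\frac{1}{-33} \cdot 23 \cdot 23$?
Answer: $- \frac{529}{33} \approx -16.03$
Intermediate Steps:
$\frac{1}{-33} \cdot 23 \cdot 23 = \left(- \frac{1}{33}\right) 23 \cdot 23 = \left(- \frac{23}{33}\right) 23 = - \frac{529}{33}$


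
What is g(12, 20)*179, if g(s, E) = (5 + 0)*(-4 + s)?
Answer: 7160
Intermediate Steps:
g(s, E) = -20 + 5*s (g(s, E) = 5*(-4 + s) = -20 + 5*s)
g(12, 20)*179 = (-20 + 5*12)*179 = (-20 + 60)*179 = 40*179 = 7160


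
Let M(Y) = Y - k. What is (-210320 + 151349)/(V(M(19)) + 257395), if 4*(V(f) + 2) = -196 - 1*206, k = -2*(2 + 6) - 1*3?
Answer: -117942/514585 ≈ -0.22920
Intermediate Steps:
k = -19 (k = -2*8 - 3 = -16 - 3 = -19)
M(Y) = 19 + Y (M(Y) = Y - 1*(-19) = Y + 19 = 19 + Y)
V(f) = -205/2 (V(f) = -2 + (-196 - 1*206)/4 = -2 + (-196 - 206)/4 = -2 + (¼)*(-402) = -2 - 201/2 = -205/2)
(-210320 + 151349)/(V(M(19)) + 257395) = (-210320 + 151349)/(-205/2 + 257395) = -58971/514585/2 = -58971*2/514585 = -117942/514585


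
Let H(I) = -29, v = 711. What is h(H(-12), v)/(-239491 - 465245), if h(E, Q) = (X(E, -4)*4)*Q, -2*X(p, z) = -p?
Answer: 2291/39152 ≈ 0.058516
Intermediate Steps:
X(p, z) = p/2 (X(p, z) = -(-1)*p/2 = p/2)
h(E, Q) = 2*E*Q (h(E, Q) = ((E/2)*4)*Q = (2*E)*Q = 2*E*Q)
h(H(-12), v)/(-239491 - 465245) = (2*(-29)*711)/(-239491 - 465245) = -41238/(-704736) = -41238*(-1/704736) = 2291/39152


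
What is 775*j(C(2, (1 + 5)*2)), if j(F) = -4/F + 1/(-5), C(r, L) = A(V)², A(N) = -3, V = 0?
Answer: -4495/9 ≈ -499.44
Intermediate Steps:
C(r, L) = 9 (C(r, L) = (-3)² = 9)
j(F) = -⅕ - 4/F (j(F) = -4/F + 1*(-⅕) = -4/F - ⅕ = -⅕ - 4/F)
775*j(C(2, (1 + 5)*2)) = 775*((⅕)*(-20 - 1*9)/9) = 775*((⅕)*(⅑)*(-20 - 9)) = 775*((⅕)*(⅑)*(-29)) = 775*(-29/45) = -4495/9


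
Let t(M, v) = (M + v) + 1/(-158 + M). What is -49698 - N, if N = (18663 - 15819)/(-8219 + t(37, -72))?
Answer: -49634787906/998735 ≈ -49698.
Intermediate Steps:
t(M, v) = M + v + 1/(-158 + M)
N = -344124/998735 (N = (18663 - 15819)/(-8219 + (1 + 37² - 158*37 - 158*(-72) + 37*(-72))/(-158 + 37)) = 2844/(-8219 + (1 + 1369 - 5846 + 11376 - 2664)/(-121)) = 2844/(-8219 - 1/121*4236) = 2844/(-8219 - 4236/121) = 2844/(-998735/121) = 2844*(-121/998735) = -344124/998735 ≈ -0.34456)
-49698 - N = -49698 - 1*(-344124/998735) = -49698 + 344124/998735 = -49634787906/998735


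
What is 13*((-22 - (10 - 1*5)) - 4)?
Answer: -403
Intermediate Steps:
13*((-22 - (10 - 1*5)) - 4) = 13*((-22 - (10 - 5)) - 4) = 13*((-22 - 1*5) - 4) = 13*((-22 - 5) - 4) = 13*(-27 - 4) = 13*(-31) = -403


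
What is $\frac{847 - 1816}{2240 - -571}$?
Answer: $- \frac{323}{937} \approx -0.34472$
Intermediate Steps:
$\frac{847 - 1816}{2240 - -571} = - \frac{969}{2240 + \left(588 - 17\right)} = - \frac{969}{2240 + 571} = - \frac{969}{2811} = \left(-969\right) \frac{1}{2811} = - \frac{323}{937}$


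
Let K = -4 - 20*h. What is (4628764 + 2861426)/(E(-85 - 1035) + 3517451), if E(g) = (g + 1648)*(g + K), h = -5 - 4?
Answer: 7490190/3019019 ≈ 2.4810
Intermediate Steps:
h = -9
K = 176 (K = -4 - 20*(-9) = -4 + 180 = 176)
E(g) = (176 + g)*(1648 + g) (E(g) = (g + 1648)*(g + 176) = (1648 + g)*(176 + g) = (176 + g)*(1648 + g))
(4628764 + 2861426)/(E(-85 - 1035) + 3517451) = (4628764 + 2861426)/((290048 + (-85 - 1035)² + 1824*(-85 - 1035)) + 3517451) = 7490190/((290048 + (-1120)² + 1824*(-1120)) + 3517451) = 7490190/((290048 + 1254400 - 2042880) + 3517451) = 7490190/(-498432 + 3517451) = 7490190/3019019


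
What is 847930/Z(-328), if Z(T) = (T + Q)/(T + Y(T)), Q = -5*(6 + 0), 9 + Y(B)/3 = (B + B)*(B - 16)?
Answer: -286870405705/179 ≈ -1.6026e+9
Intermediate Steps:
Y(B) = -27 + 6*B*(-16 + B) (Y(B) = -27 + 3*((B + B)*(B - 16)) = -27 + 3*((2*B)*(-16 + B)) = -27 + 3*(2*B*(-16 + B)) = -27 + 6*B*(-16 + B))
Q = -30 (Q = -5*6 = -30)
Z(T) = (-30 + T)/(-27 - 95*T + 6*T²) (Z(T) = (T - 30)/(T + (-27 - 96*T + 6*T²)) = (-30 + T)/(-27 - 95*T + 6*T²))
847930/Z(-328) = 847930/(((30 - 1*(-328))/(27 - 6*(-328)² + 95*(-328)))) = 847930/(((30 + 328)/(27 - 6*107584 - 31160))) = 847930/((358/(27 - 645504 - 31160))) = 847930/((358/(-676637))) = 847930/((-1/676637*358)) = 847930/(-358/676637) = 847930*(-676637/358) = -286870405705/179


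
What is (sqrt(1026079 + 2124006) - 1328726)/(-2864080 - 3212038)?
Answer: 664363/3038059 - sqrt(3150085)/6076118 ≈ 0.21839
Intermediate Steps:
(sqrt(1026079 + 2124006) - 1328726)/(-2864080 - 3212038) = (sqrt(3150085) - 1328726)/(-6076118) = (-1328726 + sqrt(3150085))*(-1/6076118) = 664363/3038059 - sqrt(3150085)/6076118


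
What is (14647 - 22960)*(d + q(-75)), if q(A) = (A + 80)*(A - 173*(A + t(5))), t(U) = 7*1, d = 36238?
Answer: -787099779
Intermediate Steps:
t(U) = 7
q(A) = (-1211 - 172*A)*(80 + A) (q(A) = (A + 80)*(A - 173*(A + 7)) = (80 + A)*(A - 173*(7 + A)) = (80 + A)*(A + (-1211 - 173*A)) = (80 + A)*(-1211 - 172*A) = (-1211 - 172*A)*(80 + A))
(14647 - 22960)*(d + q(-75)) = (14647 - 22960)*(36238 + (-96880 - 14971*(-75) - 172*(-75)²)) = -8313*(36238 + (-96880 + 1122825 - 172*5625)) = -8313*(36238 + (-96880 + 1122825 - 967500)) = -8313*(36238 + 58445) = -8313*94683 = -787099779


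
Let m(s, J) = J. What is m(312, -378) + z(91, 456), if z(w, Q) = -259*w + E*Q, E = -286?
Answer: -154363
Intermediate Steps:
z(w, Q) = -286*Q - 259*w (z(w, Q) = -259*w - 286*Q = -286*Q - 259*w)
m(312, -378) + z(91, 456) = -378 + (-286*456 - 259*91) = -378 + (-130416 - 23569) = -378 - 153985 = -154363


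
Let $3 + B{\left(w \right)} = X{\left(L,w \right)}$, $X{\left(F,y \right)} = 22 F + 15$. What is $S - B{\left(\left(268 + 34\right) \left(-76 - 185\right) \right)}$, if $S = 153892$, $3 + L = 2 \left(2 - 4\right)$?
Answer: $154034$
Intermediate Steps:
$L = -7$ ($L = -3 + 2 \left(2 - 4\right) = -3 + 2 \left(-2\right) = -3 - 4 = -7$)
$X{\left(F,y \right)} = 15 + 22 F$
$B{\left(w \right)} = -142$ ($B{\left(w \right)} = -3 + \left(15 + 22 \left(-7\right)\right) = -3 + \left(15 - 154\right) = -3 - 139 = -142$)
$S - B{\left(\left(268 + 34\right) \left(-76 - 185\right) \right)} = 153892 - -142 = 153892 + 142 = 154034$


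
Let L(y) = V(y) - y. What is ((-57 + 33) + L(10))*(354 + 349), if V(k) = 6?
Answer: -19684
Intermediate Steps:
L(y) = 6 - y
((-57 + 33) + L(10))*(354 + 349) = ((-57 + 33) + (6 - 1*10))*(354 + 349) = (-24 + (6 - 10))*703 = (-24 - 4)*703 = -28*703 = -19684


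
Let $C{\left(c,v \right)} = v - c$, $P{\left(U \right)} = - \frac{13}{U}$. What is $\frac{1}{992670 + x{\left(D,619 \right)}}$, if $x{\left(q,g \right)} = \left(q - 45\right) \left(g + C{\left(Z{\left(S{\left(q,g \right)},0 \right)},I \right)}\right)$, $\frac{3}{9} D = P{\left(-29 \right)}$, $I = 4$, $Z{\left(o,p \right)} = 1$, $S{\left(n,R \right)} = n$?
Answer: $\frac{29}{27999978} \approx 1.0357 \cdot 10^{-6}$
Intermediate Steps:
$D = \frac{39}{29}$ ($D = 3 \left(- \frac{13}{-29}\right) = 3 \left(\left(-13\right) \left(- \frac{1}{29}\right)\right) = 3 \cdot \frac{13}{29} = \frac{39}{29} \approx 1.3448$)
$x{\left(q,g \right)} = \left(-45 + q\right) \left(3 + g\right)$ ($x{\left(q,g \right)} = \left(q - 45\right) \left(g + \left(4 - 1\right)\right) = \left(-45 + q\right) \left(g + \left(4 - 1\right)\right) = \left(-45 + q\right) \left(g + 3\right) = \left(-45 + q\right) \left(3 + g\right)$)
$\frac{1}{992670 + x{\left(D,619 \right)}} = \frac{1}{992670 + \left(-135 - 27855 + 3 \cdot \frac{39}{29} + 619 \cdot \frac{39}{29}\right)} = \frac{1}{992670 + \left(-135 - 27855 + \frac{117}{29} + \frac{24141}{29}\right)} = \frac{1}{992670 - \frac{787452}{29}} = \frac{1}{\frac{27999978}{29}} = \frac{29}{27999978}$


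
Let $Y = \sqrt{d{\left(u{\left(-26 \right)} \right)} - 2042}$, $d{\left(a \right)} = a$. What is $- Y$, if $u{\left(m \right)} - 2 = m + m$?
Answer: $- 2 i \sqrt{523} \approx - 45.738 i$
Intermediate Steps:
$u{\left(m \right)} = 2 + 2 m$ ($u{\left(m \right)} = 2 + \left(m + m\right) = 2 + 2 m$)
$Y = 2 i \sqrt{523}$ ($Y = \sqrt{\left(2 + 2 \left(-26\right)\right) - 2042} = \sqrt{\left(2 - 52\right) - 2042} = \sqrt{-50 - 2042} = \sqrt{-2092} = 2 i \sqrt{523} \approx 45.738 i$)
$- Y = - 2 i \sqrt{523}$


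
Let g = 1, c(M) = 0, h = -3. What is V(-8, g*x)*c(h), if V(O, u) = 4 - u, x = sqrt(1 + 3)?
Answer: 0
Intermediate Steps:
x = 2 (x = sqrt(4) = 2)
V(-8, g*x)*c(h) = (4 - 2)*0 = 2*0 = 0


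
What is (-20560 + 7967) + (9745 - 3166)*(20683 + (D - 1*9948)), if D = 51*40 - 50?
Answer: 83705182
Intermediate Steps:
D = 1990 (D = 2040 - 50 = 1990)
(-20560 + 7967) + (9745 - 3166)*(20683 + (D - 1*9948)) = (-20560 + 7967) + (9745 - 3166)*(20683 + (1990 - 1*9948)) = -12593 + 6579*(20683 + (1990 - 9948)) = -12593 + 6579*(20683 - 7958) = -12593 + 6579*12725 = -12593 + 83717775 = 83705182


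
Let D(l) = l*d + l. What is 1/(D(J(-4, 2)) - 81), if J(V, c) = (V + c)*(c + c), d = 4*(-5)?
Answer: 1/71 ≈ 0.014085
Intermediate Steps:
d = -20
J(V, c) = 2*c*(V + c) (J(V, c) = (V + c)*(2*c) = 2*c*(V + c))
D(l) = -19*l (D(l) = l*(-20) + l = -20*l + l = -19*l)
1/(D(J(-4, 2)) - 81) = 1/(-38*2*(-4 + 2) - 81) = 1/(-38*2*(-2) - 81) = 1/(-19*(-8) - 81) = 1/(152 - 81) = 1/71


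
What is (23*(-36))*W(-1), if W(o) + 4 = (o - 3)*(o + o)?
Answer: -3312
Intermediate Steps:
W(o) = -4 + 2*o*(-3 + o) (W(o) = -4 + (o - 3)*(o + o) = -4 + (-3 + o)*(2*o) = -4 + 2*o*(-3 + o))
(23*(-36))*W(-1) = (23*(-36))*(-4 - 6*(-1) + 2*(-1)²) = -828*(-4 + 6 + 2*1) = -828*(-4 + 6 + 2) = -828*4 = -3312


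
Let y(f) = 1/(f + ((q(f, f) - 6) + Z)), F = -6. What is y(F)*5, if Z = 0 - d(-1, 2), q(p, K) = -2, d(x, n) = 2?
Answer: -5/16 ≈ -0.31250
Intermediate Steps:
Z = -2 (Z = 0 - 1*2 = 0 - 2 = -2)
y(f) = 1/(-10 + f) (y(f) = 1/(f + ((-2 - 6) - 2)) = 1/(f + (-8 - 2)) = 1/(f - 10) = 1/(-10 + f))
y(F)*5 = 5/(-10 - 6) = 5/(-16) = -1/16*5 = -5/16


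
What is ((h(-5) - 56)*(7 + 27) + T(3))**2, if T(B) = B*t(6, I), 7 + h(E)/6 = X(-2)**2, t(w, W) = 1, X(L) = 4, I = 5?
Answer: 4225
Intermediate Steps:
h(E) = 54 (h(E) = -42 + 6*4**2 = -42 + 6*16 = -42 + 96 = 54)
T(B) = B (T(B) = B*1 = B)
((h(-5) - 56)*(7 + 27) + T(3))**2 = ((54 - 56)*(7 + 27) + 3)**2 = (-2*34 + 3)**2 = (-68 + 3)**2 = (-65)**2 = 4225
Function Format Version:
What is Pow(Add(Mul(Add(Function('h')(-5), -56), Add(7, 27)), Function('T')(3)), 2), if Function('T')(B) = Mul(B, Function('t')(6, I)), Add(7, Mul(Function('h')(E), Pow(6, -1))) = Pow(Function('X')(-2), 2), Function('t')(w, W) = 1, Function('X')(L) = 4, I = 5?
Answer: 4225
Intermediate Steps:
Function('h')(E) = 54 (Function('h')(E) = Add(-42, Mul(6, Pow(4, 2))) = Add(-42, Mul(6, 16)) = Add(-42, 96) = 54)
Function('T')(B) = B (Function('T')(B) = Mul(B, 1) = B)
Pow(Add(Mul(Add(Function('h')(-5), -56), Add(7, 27)), Function('T')(3)), 2) = Pow(Add(Mul(Add(54, -56), Add(7, 27)), 3), 2) = Pow(Add(Mul(-2, 34), 3), 2) = Pow(Add(-68, 3), 2) = Pow(-65, 2) = 4225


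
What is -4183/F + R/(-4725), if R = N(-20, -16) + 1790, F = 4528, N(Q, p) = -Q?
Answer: -5592071/4278960 ≈ -1.3069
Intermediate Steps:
R = 1810 (R = -1*(-20) + 1790 = 20 + 1790 = 1810)
-4183/F + R/(-4725) = -4183/4528 + 1810/(-4725) = -4183*1/4528 + 1810*(-1/4725) = -4183/4528 - 362/945 = -5592071/4278960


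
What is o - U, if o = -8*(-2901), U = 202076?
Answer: -178868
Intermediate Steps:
o = 23208
o - U = 23208 - 1*202076 = 23208 - 202076 = -178868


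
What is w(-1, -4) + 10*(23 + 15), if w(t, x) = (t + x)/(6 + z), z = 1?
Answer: 2655/7 ≈ 379.29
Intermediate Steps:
w(t, x) = t/7 + x/7 (w(t, x) = (t + x)/(6 + 1) = (t + x)/7 = (t + x)*(⅐) = t/7 + x/7)
w(-1, -4) + 10*(23 + 15) = ((⅐)*(-1) + (⅐)*(-4)) + 10*(23 + 15) = (-⅐ - 4/7) + 10*38 = -5/7 + 380 = 2655/7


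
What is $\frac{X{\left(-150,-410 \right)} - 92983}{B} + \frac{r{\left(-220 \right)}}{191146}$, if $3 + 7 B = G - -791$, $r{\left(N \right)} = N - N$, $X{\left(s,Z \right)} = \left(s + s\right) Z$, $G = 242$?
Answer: $\frac{210119}{1030} \approx 204.0$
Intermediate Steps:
$X{\left(s,Z \right)} = 2 Z s$ ($X{\left(s,Z \right)} = 2 s Z = 2 Z s$)
$r{\left(N \right)} = 0$
$B = \frac{1030}{7}$ ($B = - \frac{3}{7} + \frac{242 - -791}{7} = - \frac{3}{7} + \frac{242 + 791}{7} = - \frac{3}{7} + \frac{1}{7} \cdot 1033 = - \frac{3}{7} + \frac{1033}{7} = \frac{1030}{7} \approx 147.14$)
$\frac{X{\left(-150,-410 \right)} - 92983}{B} + \frac{r{\left(-220 \right)}}{191146} = \frac{2 \left(-410\right) \left(-150\right) - 92983}{\frac{1030}{7}} + \frac{0}{191146} = \left(123000 - 92983\right) \frac{7}{1030} + 0 \cdot \frac{1}{191146} = 30017 \cdot \frac{7}{1030} + 0 = \frac{210119}{1030} + 0 = \frac{210119}{1030}$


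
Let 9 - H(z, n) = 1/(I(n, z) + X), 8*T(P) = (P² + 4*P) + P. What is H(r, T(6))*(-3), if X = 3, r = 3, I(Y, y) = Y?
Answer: -401/15 ≈ -26.733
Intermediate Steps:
T(P) = P²/8 + 5*P/8 (T(P) = ((P² + 4*P) + P)/8 = (P² + 5*P)/8 = P²/8 + 5*P/8)
H(z, n) = 9 - 1/(3 + n) (H(z, n) = 9 - 1/(n + 3) = 9 - 1/(3 + n))
H(r, T(6))*(-3) = ((26 + 9*((⅛)*6*(5 + 6)))/(3 + (⅛)*6*(5 + 6)))*(-3) = ((26 + 9*((⅛)*6*11))/(3 + (⅛)*6*11))*(-3) = ((26 + 9*(33/4))/(3 + 33/4))*(-3) = ((26 + 297/4)/(45/4))*(-3) = ((4/45)*(401/4))*(-3) = (401/45)*(-3) = -401/15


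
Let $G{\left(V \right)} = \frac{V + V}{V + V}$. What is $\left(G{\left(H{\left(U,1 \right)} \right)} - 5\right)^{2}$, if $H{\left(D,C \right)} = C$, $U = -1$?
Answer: $16$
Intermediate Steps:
$G{\left(V \right)} = 1$ ($G{\left(V \right)} = \frac{2 V}{2 V} = 2 V \frac{1}{2 V} = 1$)
$\left(G{\left(H{\left(U,1 \right)} \right)} - 5\right)^{2} = \left(1 - 5\right)^{2} = \left(-4\right)^{2} = 16$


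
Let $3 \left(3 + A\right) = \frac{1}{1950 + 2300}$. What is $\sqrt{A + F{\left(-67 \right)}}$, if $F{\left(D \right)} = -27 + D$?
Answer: $\frac{i \sqrt{630741990}}{2550} \approx 9.8488 i$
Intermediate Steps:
$A = - \frac{38249}{12750}$ ($A = -3 + \frac{1}{3 \left(1950 + 2300\right)} = -3 + \frac{1}{3 \cdot 4250} = -3 + \frac{1}{3} \cdot \frac{1}{4250} = -3 + \frac{1}{12750} = - \frac{38249}{12750} \approx -2.9999$)
$\sqrt{A + F{\left(-67 \right)}} = \sqrt{- \frac{38249}{12750} - 94} = \sqrt{- \frac{1236749}{12750}} = \frac{i \sqrt{630741990}}{2550}$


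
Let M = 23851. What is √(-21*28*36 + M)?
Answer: √2683 ≈ 51.798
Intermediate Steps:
√(-21*28*36 + M) = √(-21*28*36 + 23851) = √(-588*36 + 23851) = √(-21168 + 23851) = √2683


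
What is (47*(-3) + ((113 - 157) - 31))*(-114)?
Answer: 24624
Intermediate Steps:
(47*(-3) + ((113 - 157) - 31))*(-114) = (-141 + (-44 - 31))*(-114) = (-141 - 75)*(-114) = -216*(-114) = 24624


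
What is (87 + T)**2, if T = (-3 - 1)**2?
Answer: 10609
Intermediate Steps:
T = 16 (T = (-4)**2 = 16)
(87 + T)**2 = (87 + 16)**2 = 103**2 = 10609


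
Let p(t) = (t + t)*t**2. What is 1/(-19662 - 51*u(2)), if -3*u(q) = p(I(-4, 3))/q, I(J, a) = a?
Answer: -1/19203 ≈ -5.2075e-5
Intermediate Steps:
p(t) = 2*t**3 (p(t) = (2*t)*t**2 = 2*t**3)
u(q) = -18/q (u(q) = -2*3**3/(3*q) = -2*27/(3*q) = -18/q)
1/(-19662 - 51*u(2)) = 1/(-19662 - (-918)/2) = 1/(-19662 - 51*(-9)) = 1/(-19662 + 459) = 1/(-19203) = -1/19203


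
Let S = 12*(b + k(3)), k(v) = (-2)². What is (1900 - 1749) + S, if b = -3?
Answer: 163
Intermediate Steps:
k(v) = 4
S = 12 (S = 12*(-3 + 4) = 12*1 = 12)
(1900 - 1749) + S = (1900 - 1749) + 12 = 151 + 12 = 163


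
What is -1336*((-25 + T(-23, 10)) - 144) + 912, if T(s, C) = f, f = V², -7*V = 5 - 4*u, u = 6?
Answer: 10625808/49 ≈ 2.1685e+5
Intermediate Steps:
V = 19/7 (V = -(5 - 4*6)/7 = -(5 - 24)/7 = -⅐*(-19) = 19/7 ≈ 2.7143)
f = 361/49 (f = (19/7)² = 361/49 ≈ 7.3673)
T(s, C) = 361/49
-1336*((-25 + T(-23, 10)) - 144) + 912 = -1336*((-25 + 361/49) - 144) + 912 = -1336*(-864/49 - 144) + 912 = -1336*(-7920/49) + 912 = 10581120/49 + 912 = 10625808/49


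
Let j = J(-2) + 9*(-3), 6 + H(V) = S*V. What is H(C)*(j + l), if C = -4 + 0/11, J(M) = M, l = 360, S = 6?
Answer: -9930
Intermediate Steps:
C = -4 (C = -4 + 0*(1/11) = -4 + 0 = -4)
H(V) = -6 + 6*V
j = -29 (j = -2 + 9*(-3) = -2 - 27 = -29)
H(C)*(j + l) = (-6 + 6*(-4))*(-29 + 360) = (-6 - 24)*331 = -30*331 = -9930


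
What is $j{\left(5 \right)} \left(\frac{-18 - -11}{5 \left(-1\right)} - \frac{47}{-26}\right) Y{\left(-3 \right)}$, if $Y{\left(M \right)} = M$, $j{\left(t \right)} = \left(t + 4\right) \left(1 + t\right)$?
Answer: $- \frac{33777}{65} \approx -519.65$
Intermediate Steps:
$j{\left(t \right)} = \left(1 + t\right) \left(4 + t\right)$ ($j{\left(t \right)} = \left(4 + t\right) \left(1 + t\right) = \left(1 + t\right) \left(4 + t\right)$)
$j{\left(5 \right)} \left(\frac{-18 - -11}{5 \left(-1\right)} - \frac{47}{-26}\right) Y{\left(-3 \right)} = \left(4 + 5^{2} + 5 \cdot 5\right) \left(\frac{-18 - -11}{5 \left(-1\right)} - \frac{47}{-26}\right) \left(-3\right) = \left(4 + 25 + 25\right) \left(\frac{-18 + 11}{-5} - - \frac{47}{26}\right) \left(-3\right) = 54 \left(\left(-7\right) \left(- \frac{1}{5}\right) + \frac{47}{26}\right) \left(-3\right) = 54 \left(\frac{7}{5} + \frac{47}{26}\right) \left(-3\right) = 54 \cdot \frac{417}{130} \left(-3\right) = \frac{11259}{65} \left(-3\right) = - \frac{33777}{65}$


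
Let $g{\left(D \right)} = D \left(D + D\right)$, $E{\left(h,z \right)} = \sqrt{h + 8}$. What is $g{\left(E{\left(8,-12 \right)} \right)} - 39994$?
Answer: $-39962$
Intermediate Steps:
$E{\left(h,z \right)} = \sqrt{8 + h}$
$g{\left(D \right)} = 2 D^{2}$ ($g{\left(D \right)} = D 2 D = 2 D^{2}$)
$g{\left(E{\left(8,-12 \right)} \right)} - 39994 = 2 \left(\sqrt{8 + 8}\right)^{2} - 39994 = 2 \left(\sqrt{16}\right)^{2} - 39994 = 2 \cdot 4^{2} - 39994 = 2 \cdot 16 - 39994 = 32 - 39994 = -39962$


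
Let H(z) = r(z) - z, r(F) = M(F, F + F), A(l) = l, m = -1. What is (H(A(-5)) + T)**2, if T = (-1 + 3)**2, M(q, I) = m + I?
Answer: 4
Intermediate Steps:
M(q, I) = -1 + I
r(F) = -1 + 2*F (r(F) = -1 + (F + F) = -1 + 2*F)
H(z) = -1 + z (H(z) = (-1 + 2*z) - z = -1 + z)
T = 4 (T = 2**2 = 4)
(H(A(-5)) + T)**2 = ((-1 - 5) + 4)**2 = (-6 + 4)**2 = (-2)**2 = 4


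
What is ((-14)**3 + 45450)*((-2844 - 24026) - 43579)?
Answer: -3008594994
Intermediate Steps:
((-14)**3 + 45450)*((-2844 - 24026) - 43579) = (-2744 + 45450)*(-26870 - 43579) = 42706*(-70449) = -3008594994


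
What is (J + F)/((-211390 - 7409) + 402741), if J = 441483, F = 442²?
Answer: 636847/183942 ≈ 3.4622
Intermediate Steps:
F = 195364
(J + F)/((-211390 - 7409) + 402741) = (441483 + 195364)/((-211390 - 7409) + 402741) = 636847/(-218799 + 402741) = 636847/183942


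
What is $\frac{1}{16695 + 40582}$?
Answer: $\frac{1}{57277} \approx 1.7459 \cdot 10^{-5}$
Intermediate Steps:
$\frac{1}{16695 + 40582} = \frac{1}{57277}$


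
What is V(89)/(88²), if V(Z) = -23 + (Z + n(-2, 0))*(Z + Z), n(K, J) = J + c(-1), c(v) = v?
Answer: 15641/7744 ≈ 2.0198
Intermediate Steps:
n(K, J) = -1 + J (n(K, J) = J - 1 = -1 + J)
V(Z) = -23 + 2*Z*(-1 + Z) (V(Z) = -23 + (Z + (-1 + 0))*(Z + Z) = -23 + (Z - 1)*(2*Z) = -23 + (-1 + Z)*(2*Z) = -23 + 2*Z*(-1 + Z))
V(89)/(88²) = (-23 - 2*89 + 2*89²)/(88²) = (-23 - 178 + 2*7921)/7744 = (-23 - 178 + 15842)*(1/7744) = 15641*(1/7744) = 15641/7744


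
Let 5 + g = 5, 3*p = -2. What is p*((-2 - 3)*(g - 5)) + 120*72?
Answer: 25870/3 ≈ 8623.3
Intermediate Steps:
p = -2/3 (p = (1/3)*(-2) = -2/3 ≈ -0.66667)
g = 0 (g = -5 + 5 = 0)
p*((-2 - 3)*(g - 5)) + 120*72 = -2*(-2 - 3)*(0 - 5)/3 + 120*72 = -(-10)*(-5)/3 + 8640 = -2/3*25 + 8640 = -50/3 + 8640 = 25870/3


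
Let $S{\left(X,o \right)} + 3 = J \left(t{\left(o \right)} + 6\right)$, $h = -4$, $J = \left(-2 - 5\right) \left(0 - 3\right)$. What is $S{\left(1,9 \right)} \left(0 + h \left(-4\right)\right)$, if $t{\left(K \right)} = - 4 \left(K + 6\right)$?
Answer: $-18192$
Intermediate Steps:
$J = 21$ ($J = \left(-7\right) \left(-3\right) = 21$)
$t{\left(K \right)} = -24 - 4 K$ ($t{\left(K \right)} = - 4 \left(6 + K\right) = -24 - 4 K$)
$S{\left(X,o \right)} = -381 - 84 o$ ($S{\left(X,o \right)} = -3 + 21 \left(\left(-24 - 4 o\right) + 6\right) = -3 + 21 \left(-18 - 4 o\right) = -3 - \left(378 + 84 o\right) = -381 - 84 o$)
$S{\left(1,9 \right)} \left(0 + h \left(-4\right)\right) = \left(-381 - 756\right) \left(0 - -16\right) = \left(-381 - 756\right) \left(0 + 16\right) = \left(-1137\right) 16 = -18192$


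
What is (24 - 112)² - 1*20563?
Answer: -12819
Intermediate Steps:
(24 - 112)² - 1*20563 = (-88)² - 20563 = 7744 - 20563 = -12819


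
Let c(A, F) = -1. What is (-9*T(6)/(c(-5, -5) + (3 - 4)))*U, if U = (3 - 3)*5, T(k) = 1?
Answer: 0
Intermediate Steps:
U = 0 (U = 0*5 = 0)
(-9*T(6)/(c(-5, -5) + (3 - 4)))*U = -9/(-1 + (3 - 4))*0 = -9/(-1 - 1)*0 = -9/(-2)*0 = -(-9)/2*0 = -9*(-½)*0 = (9/2)*0 = 0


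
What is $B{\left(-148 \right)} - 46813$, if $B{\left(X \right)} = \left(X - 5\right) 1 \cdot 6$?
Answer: $-47731$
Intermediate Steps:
$B{\left(X \right)} = -30 + 6 X$ ($B{\left(X \right)} = \left(X - 5\right) 1 \cdot 6 = \left(-5 + X\right) 1 \cdot 6 = \left(-5 + X\right) 6 = -30 + 6 X$)
$B{\left(-148 \right)} - 46813 = \left(-30 + 6 \left(-148\right)\right) - 46813 = \left(-30 - 888\right) - 46813 = -918 - 46813 = -47731$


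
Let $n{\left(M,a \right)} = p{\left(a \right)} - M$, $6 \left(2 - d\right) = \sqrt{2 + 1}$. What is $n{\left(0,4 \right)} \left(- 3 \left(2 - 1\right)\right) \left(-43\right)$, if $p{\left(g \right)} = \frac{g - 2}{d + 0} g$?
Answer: $\frac{24768}{47} + \frac{2064 \sqrt{3}}{47} \approx 603.04$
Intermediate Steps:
$d = 2 - \frac{\sqrt{3}}{6}$ ($d = 2 - \frac{\sqrt{2 + 1}}{6} = 2 - \frac{\sqrt{3}}{6} \approx 1.7113$)
$p{\left(g \right)} = \frac{g \left(-2 + g\right)}{2 - \frac{\sqrt{3}}{6}}$ ($p{\left(g \right)} = \frac{g - 2}{\left(2 - \frac{\sqrt{3}}{6}\right) + 0} g = \frac{-2 + g}{2 - \frac{\sqrt{3}}{6}} g = \frac{g \left(-2 + g\right)}{2 - \frac{\sqrt{3}}{6}}$)
$n{\left(M,a \right)} = - M + \frac{a \left(-2 + a\right)}{2 - \frac{\sqrt{3}}{6}}$ ($n{\left(M,a \right)} = \frac{a \left(-2 + a\right)}{2 - \frac{\sqrt{3}}{6}} - M = - M + \frac{a \left(-2 + a\right)}{2 - \frac{\sqrt{3}}{6}}$)
$n{\left(0,4 \right)} \left(- 3 \left(2 - 1\right)\right) \left(-43\right) = \left(\left(-1\right) 0 + \frac{4 \left(-2 + 4\right)}{2 - \frac{\sqrt{3}}{6}}\right) \left(- 3 \left(2 - 1\right)\right) \left(-43\right) = \left(0 + 4 \frac{1}{2 - \frac{\sqrt{3}}{6}} \cdot 2\right) \left(\left(-3\right) 1\right) \left(-43\right) = \left(0 + \frac{8}{2 - \frac{\sqrt{3}}{6}}\right) \left(-3\right) \left(-43\right) = \frac{8}{2 - \frac{\sqrt{3}}{6}} \left(-3\right) \left(-43\right) = - \frac{24}{2 - \frac{\sqrt{3}}{6}} \left(-43\right) = \frac{1032}{2 - \frac{\sqrt{3}}{6}}$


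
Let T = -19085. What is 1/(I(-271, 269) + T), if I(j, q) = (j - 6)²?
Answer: 1/57644 ≈ 1.7348e-5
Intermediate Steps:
I(j, q) = (-6 + j)²
1/(I(-271, 269) + T) = 1/((-6 - 271)² - 19085) = 1/((-277)² - 19085) = 1/(76729 - 19085) = 1/57644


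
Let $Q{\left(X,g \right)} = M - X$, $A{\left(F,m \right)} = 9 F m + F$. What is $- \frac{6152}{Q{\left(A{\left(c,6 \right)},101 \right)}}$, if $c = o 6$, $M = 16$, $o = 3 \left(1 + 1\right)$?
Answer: $\frac{1538}{491} \approx 3.1324$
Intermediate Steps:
$o = 6$ ($o = 3 \cdot 2 = 6$)
$c = 36$ ($c = 6 \cdot 6 = 36$)
$A{\left(F,m \right)} = F + 9 F m$ ($A{\left(F,m \right)} = 9 F m + F = F + 9 F m$)
$Q{\left(X,g \right)} = 16 - X$
$- \frac{6152}{Q{\left(A{\left(c,6 \right)},101 \right)}} = - \frac{6152}{16 - 36 \left(1 + 9 \cdot 6\right)} = - \frac{6152}{16 - 36 \left(1 + 54\right)} = - \frac{6152}{16 - 36 \cdot 55} = - \frac{6152}{16 - 1980} = - \frac{6152}{-1964} = \left(-6152\right) \left(- \frac{1}{1964}\right) = \frac{1538}{491}$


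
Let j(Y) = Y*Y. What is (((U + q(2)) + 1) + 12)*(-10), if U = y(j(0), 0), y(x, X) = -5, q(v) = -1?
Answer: -70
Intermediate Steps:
j(Y) = Y**2
U = -5
(((U + q(2)) + 1) + 12)*(-10) = (((-5 - 1) + 1) + 12)*(-10) = ((-6 + 1) + 12)*(-10) = (-5 + 12)*(-10) = 7*(-10) = -70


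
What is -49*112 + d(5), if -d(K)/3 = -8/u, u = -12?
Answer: -5490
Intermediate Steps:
d(K) = -2 (d(K) = -(-24)/(-12) = -(-24)*(-1)/12 = -3*⅔ = -2)
-49*112 + d(5) = -49*112 - 2 = -5488 - 2 = -5490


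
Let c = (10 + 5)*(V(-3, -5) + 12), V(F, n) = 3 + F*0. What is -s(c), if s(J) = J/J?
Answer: -1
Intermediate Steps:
V(F, n) = 3 (V(F, n) = 3 + 0 = 3)
c = 225 (c = (10 + 5)*(3 + 12) = 15*15 = 225)
s(J) = 1
-s(c) = -1*1 = -1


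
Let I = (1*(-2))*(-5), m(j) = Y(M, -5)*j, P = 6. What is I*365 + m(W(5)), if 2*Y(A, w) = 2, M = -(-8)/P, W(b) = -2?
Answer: 3648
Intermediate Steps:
M = 4/3 (M = -(-8)/6 = -4*(-⅓) = 4/3 ≈ 1.3333)
Y(A, w) = 1 (Y(A, w) = (½)*2 = 1)
m(j) = j (m(j) = 1*j = j)
I = 10 (I = -2*(-5) = 10)
I*365 + m(W(5)) = 10*365 - 2 = 3650 - 2 = 3648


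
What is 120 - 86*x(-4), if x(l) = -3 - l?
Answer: 34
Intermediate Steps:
120 - 86*x(-4) = 120 - 86*(-3 - 1*(-4)) = 120 - 86*(-3 + 4) = 120 - 86*1 = 120 - 86 = 34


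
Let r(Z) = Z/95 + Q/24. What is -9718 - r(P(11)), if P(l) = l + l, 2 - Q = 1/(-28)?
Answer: -206805773/21280 ≈ -9718.3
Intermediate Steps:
Q = 57/28 (Q = 2 - 1/(-28) = 2 - 1*(-1/28) = 2 + 1/28 = 57/28 ≈ 2.0357)
P(l) = 2*l
r(Z) = 19/224 + Z/95 (r(Z) = Z/95 + (57/28)/24 = Z*(1/95) + (57/28)*(1/24) = Z/95 + 19/224 = 19/224 + Z/95)
-9718 - r(P(11)) = -9718 - (19/224 + (2*11)/95) = -9718 - (19/224 + (1/95)*22) = -9718 - (19/224 + 22/95) = -9718 - 1*6733/21280 = -9718 - 6733/21280 = -206805773/21280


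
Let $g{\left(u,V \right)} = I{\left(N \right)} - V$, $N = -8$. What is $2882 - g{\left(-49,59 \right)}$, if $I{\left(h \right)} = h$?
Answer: $2949$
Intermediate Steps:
$g{\left(u,V \right)} = -8 - V$
$2882 - g{\left(-49,59 \right)} = 2882 - \left(-8 - 59\right) = 2882 - -67 = 2882 + 67 = 2949$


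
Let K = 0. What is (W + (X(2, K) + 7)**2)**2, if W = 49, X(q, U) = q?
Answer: 16900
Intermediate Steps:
(W + (X(2, K) + 7)**2)**2 = (49 + (2 + 7)**2)**2 = (49 + 9**2)**2 = (49 + 81)**2 = 130**2 = 16900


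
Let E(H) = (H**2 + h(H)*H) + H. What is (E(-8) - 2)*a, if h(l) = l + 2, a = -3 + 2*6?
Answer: 918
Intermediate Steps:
a = 9 (a = -3 + 12 = 9)
h(l) = 2 + l
E(H) = H + H**2 + H*(2 + H) (E(H) = (H**2 + (2 + H)*H) + H = (H**2 + H*(2 + H)) + H = H + H**2 + H*(2 + H))
(E(-8) - 2)*a = (-8*(3 + 2*(-8)) - 2)*9 = (-8*(3 - 16) - 2)*9 = (-8*(-13) - 2)*9 = (104 - 2)*9 = 102*9 = 918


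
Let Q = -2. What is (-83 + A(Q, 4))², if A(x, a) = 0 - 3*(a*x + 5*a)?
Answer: 14161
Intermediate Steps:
A(x, a) = -15*a - 3*a*x (A(x, a) = 0 - 3*(5*a + a*x) = 0 + (-15*a - 3*a*x) = -15*a - 3*a*x)
(-83 + A(Q, 4))² = (-83 - 3*4*(5 - 2))² = (-83 - 3*4*3)² = (-83 - 36)² = (-119)² = 14161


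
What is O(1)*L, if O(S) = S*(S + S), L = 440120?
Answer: 880240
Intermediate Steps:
O(S) = 2*S**2 (O(S) = S*(2*S) = 2*S**2)
O(1)*L = (2*1**2)*440120 = (2*1)*440120 = 2*440120 = 880240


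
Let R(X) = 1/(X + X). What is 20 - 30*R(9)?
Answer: 55/3 ≈ 18.333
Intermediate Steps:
R(X) = 1/(2*X)
20 - 30*R(9) = 20 - 15/9 = 20 - 30*1/18 = 20 - 5/3 = 55/3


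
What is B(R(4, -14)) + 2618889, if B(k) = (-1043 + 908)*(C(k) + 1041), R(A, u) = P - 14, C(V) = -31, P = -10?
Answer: 2482539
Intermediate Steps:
R(A, u) = -24 (R(A, u) = -10 - 14 = -24)
B(k) = -136350 (B(k) = (-1043 + 908)*(-31 + 1041) = -135*1010 = -136350)
B(R(4, -14)) + 2618889 = -136350 + 2618889 = 2482539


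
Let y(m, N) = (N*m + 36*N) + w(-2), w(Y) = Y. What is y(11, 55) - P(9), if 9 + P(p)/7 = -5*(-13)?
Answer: 2191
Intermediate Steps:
P(p) = 392 (P(p) = -63 + 7*(-5*(-13)) = -63 + 7*65 = -63 + 455 = 392)
y(m, N) = -2 + 36*N + N*m (y(m, N) = (N*m + 36*N) - 2 = (36*N + N*m) - 2 = -2 + 36*N + N*m)
y(11, 55) - P(9) = (-2 + 36*55 + 55*11) - 1*392 = (-2 + 1980 + 605) - 392 = 2583 - 392 = 2191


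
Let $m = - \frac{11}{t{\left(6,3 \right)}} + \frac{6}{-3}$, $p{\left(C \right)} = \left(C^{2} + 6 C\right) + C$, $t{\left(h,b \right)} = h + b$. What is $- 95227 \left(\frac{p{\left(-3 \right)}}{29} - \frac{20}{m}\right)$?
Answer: $- \frac{15998136}{29} \approx -5.5166 \cdot 10^{5}$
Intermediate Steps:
$t{\left(h,b \right)} = b + h$
$p{\left(C \right)} = C^{2} + 7 C$
$m = - \frac{29}{9}$ ($m = - \frac{11}{3 + 6} + \frac{6}{-3} = - \frac{11}{9} + 6 \left(- \frac{1}{3}\right) = \left(-11\right) \frac{1}{9} - 2 = - \frac{11}{9} - 2 = - \frac{29}{9} \approx -3.2222$)
$- 95227 \left(\frac{p{\left(-3 \right)}}{29} - \frac{20}{m}\right) = - 95227 \left(\frac{\left(-3\right) \left(7 - 3\right)}{29} - \frac{20}{- \frac{29}{9}}\right) = - 95227 \left(\left(-3\right) 4 \cdot \frac{1}{29} - - \frac{180}{29}\right) = - 95227 \left(\left(-12\right) \frac{1}{29} + \frac{180}{29}\right) = - 95227 \left(- \frac{12}{29} + \frac{180}{29}\right) = \left(-95227\right) \frac{168}{29} = - \frac{15998136}{29}$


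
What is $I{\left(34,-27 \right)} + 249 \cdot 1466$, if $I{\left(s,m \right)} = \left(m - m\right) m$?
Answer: $365034$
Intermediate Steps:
$I{\left(s,m \right)} = 0$ ($I{\left(s,m \right)} = 0 m = 0$)
$I{\left(34,-27 \right)} + 249 \cdot 1466 = 0 + 249 \cdot 1466 = 0 + 365034 = 365034$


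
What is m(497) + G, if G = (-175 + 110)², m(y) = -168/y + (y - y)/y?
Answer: 299951/71 ≈ 4224.7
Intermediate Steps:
m(y) = -168/y (m(y) = -168/y + 0/y = -168/y + 0 = -168/y)
G = 4225 (G = (-65)² = 4225)
m(497) + G = -168/497 + 4225 = -168*1/497 + 4225 = -24/71 + 4225 = 299951/71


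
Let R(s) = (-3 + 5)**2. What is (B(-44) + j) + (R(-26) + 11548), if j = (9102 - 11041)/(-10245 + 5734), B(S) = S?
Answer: 51914527/4511 ≈ 11508.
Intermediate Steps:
R(s) = 4 (R(s) = 2**2 = 4)
j = 1939/4511 (j = -1939/(-4511) = -1939*(-1/4511) = 1939/4511 ≈ 0.42984)
(B(-44) + j) + (R(-26) + 11548) = (-44 + 1939/4511) + (4 + 11548) = -196545/4511 + 11552 = 51914527/4511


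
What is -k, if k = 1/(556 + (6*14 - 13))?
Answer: -1/627 ≈ -0.0015949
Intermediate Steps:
k = 1/627 (k = 1/(556 + (84 - 13)) = 1/(556 + 71) = 1/627 ≈ 0.0015949)
-k = -1*1/627 = -1/627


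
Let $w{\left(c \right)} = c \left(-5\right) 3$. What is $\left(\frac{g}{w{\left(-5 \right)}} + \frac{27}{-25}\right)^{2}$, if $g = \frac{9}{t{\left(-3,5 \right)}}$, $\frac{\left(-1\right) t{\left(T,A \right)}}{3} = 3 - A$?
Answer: $\frac{2809}{2500} \approx 1.1236$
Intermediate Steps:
$t{\left(T,A \right)} = -9 + 3 A$ ($t{\left(T,A \right)} = - 3 \left(3 - A\right) = -9 + 3 A$)
$g = \frac{3}{2}$ ($g = \frac{9}{-9 + 3 \cdot 5} = \frac{9}{-9 + 15} = \frac{9}{6} = 9 \cdot \frac{1}{6} = \frac{3}{2} \approx 1.5$)
$w{\left(c \right)} = - 15 c$ ($w{\left(c \right)} = - 5 c 3 = - 15 c$)
$\left(\frac{g}{w{\left(-5 \right)}} + \frac{27}{-25}\right)^{2} = \left(\frac{3}{2 \left(\left(-15\right) \left(-5\right)\right)} + \frac{27}{-25}\right)^{2} = \left(\frac{3}{2 \cdot 75} + 27 \left(- \frac{1}{25}\right)\right)^{2} = \left(\frac{3}{2} \cdot \frac{1}{75} - \frac{27}{25}\right)^{2} = \left(\frac{1}{50} - \frac{27}{25}\right)^{2} = \left(- \frac{53}{50}\right)^{2} = \frac{2809}{2500}$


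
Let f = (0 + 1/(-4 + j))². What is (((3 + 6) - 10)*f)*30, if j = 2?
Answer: -15/2 ≈ -7.5000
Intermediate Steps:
f = ¼ (f = (0 + 1/(-4 + 2))² = (0 + 1/(-2))² = (0 - ½)² = (-½)² = ¼ ≈ 0.25000)
(((3 + 6) - 10)*f)*30 = (((3 + 6) - 10)*(¼))*30 = ((9 - 10)*(¼))*30 = -1*¼*30 = -¼*30 = -15/2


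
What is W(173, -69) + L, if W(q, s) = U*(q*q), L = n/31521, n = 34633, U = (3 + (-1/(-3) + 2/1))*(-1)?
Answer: -1677129805/10507 ≈ -1.5962e+5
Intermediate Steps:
U = -16/3 (U = (3 + (-1*(-⅓) + 2*1))*(-1) = (3 + (⅓ + 2))*(-1) = (3 + 7/3)*(-1) = (16/3)*(-1) = -16/3 ≈ -5.3333)
L = 34633/31521 ≈ 1.0987
W(q, s) = -16*q²/3 (W(q, s) = -16*q*q/3 = -16*q²/3)
W(173, -69) + L = -16/3*173² + 34633/31521 = -16/3*29929 + 34633/31521 = -478864/3 + 34633/31521 = -1677129805/10507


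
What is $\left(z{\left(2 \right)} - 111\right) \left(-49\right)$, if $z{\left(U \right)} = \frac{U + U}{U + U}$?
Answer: $5390$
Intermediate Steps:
$z{\left(U \right)} = 1$ ($z{\left(U \right)} = \frac{2 U}{2 U} = 2 U \frac{1}{2 U} = 1$)
$\left(z{\left(2 \right)} - 111\right) \left(-49\right) = \left(1 - 111\right) \left(-49\right) = \left(-110\right) \left(-49\right) = 5390$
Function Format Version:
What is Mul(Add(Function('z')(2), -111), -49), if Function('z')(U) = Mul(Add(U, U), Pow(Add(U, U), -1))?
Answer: 5390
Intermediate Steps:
Function('z')(U) = 1 (Function('z')(U) = Mul(Mul(2, U), Pow(Mul(2, U), -1)) = Mul(Mul(2, U), Mul(Rational(1, 2), Pow(U, -1))) = 1)
Mul(Add(Function('z')(2), -111), -49) = Mul(Add(1, -111), -49) = Mul(-110, -49) = 5390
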